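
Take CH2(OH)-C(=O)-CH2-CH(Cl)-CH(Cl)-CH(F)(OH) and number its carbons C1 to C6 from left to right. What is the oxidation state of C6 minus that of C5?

+1

C6: 1C, 1H, 1O, 1F → 0 − 1 + 1 + 1 = +1
C5: 2C, 1H, 1Cl → 0 − 1 + 1 = 0
Difference: +1 − (0) = +1.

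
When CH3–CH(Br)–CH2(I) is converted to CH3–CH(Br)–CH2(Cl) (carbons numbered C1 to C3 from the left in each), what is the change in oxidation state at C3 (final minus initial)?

0

Before: C3 has 1 bond to C, 2 bonds to H, 1 bond to I → oxidation state -1.
After: C3 has 1 bond to C, 2 bonds to H, 1 bond to Cl → oxidation state -1.
Δ = -1 − (-1) = 0, so no net redox change at C3.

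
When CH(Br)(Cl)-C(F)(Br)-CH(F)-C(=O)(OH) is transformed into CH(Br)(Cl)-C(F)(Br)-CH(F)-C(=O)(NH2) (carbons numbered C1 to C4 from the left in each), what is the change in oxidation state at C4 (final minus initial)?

0

Before: C4 has 1 bond to C, 3 bonds to O → oxidation state +3.
After: C4 has 1 bond to C, 2 bonds to O, 1 bond to N → oxidation state +3.
Δ = +3 − (+3) = 0, so no net redox change at C4.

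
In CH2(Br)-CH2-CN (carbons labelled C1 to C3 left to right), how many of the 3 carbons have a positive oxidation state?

1

Count +1 for every bond to an atom more electronegative than carbon and −1 for every bond to one less electronegative; C–C bonds are 0. Tallying each carbon:
C1: 1C, 2H, 1Br → 0 − 2 + 1 = -1
C2: 2C, 2H → 0 − 2 = -2
C3: 1C, 3N → 0 + 3 = +3
1 carbon (C3) meets the condition.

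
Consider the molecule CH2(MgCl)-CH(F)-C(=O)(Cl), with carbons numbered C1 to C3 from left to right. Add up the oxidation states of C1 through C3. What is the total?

Tallying each carbon's bonds:
C1: 1C, 2H, 1Mg → 0 − 2 − 1 = -3
C2: 2C, 1H, 1F → 0 − 1 + 1 = 0
C3: 1C, 2O, 1Cl → 0 + 2 + 1 = +3
Sum = -3 + 0 + 3 = 0.

0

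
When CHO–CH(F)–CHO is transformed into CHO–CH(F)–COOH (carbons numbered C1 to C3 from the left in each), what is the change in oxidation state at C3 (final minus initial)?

+2

Before: C3 has 1 bond to C, 1 bond to H, 2 bonds to O → oxidation state +1.
After: C3 has 1 bond to C, 3 bonds to O → oxidation state +3.
Δ = +3 − (+1) = +2, so this is an oxidation at C3.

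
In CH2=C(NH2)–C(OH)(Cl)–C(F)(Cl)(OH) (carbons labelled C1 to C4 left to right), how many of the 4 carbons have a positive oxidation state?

Assign +1 per bond to O/N/halogen, −1 per bond to H or an electropositive element, and 0 per bond to carbon. Tallying each carbon:
C1: 2C, 2H → 0 − 2 = -2
C2: 3C, 1N → 0 + 1 = +1
C3: 2C, 1O, 1Cl → 0 + 1 + 1 = +2
C4: 1C, 1O, 1F, 1Cl → 0 + 1 + 1 + 1 = +3
3 carbons (C2, C3, C4) meet the condition.

3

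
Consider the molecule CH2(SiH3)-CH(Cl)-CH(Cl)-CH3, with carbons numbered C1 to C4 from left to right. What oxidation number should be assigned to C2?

0

Assign +1 per bond to O/N/halogen, −1 per bond to H or an electropositive element, and 0 per bond to carbon.
C2 has one bond to C (0), one bond to C (0), one bond to H (-1), one bond to Cl (+1).
Oxidation state = 0 + 0 − 1 + 1 = 0.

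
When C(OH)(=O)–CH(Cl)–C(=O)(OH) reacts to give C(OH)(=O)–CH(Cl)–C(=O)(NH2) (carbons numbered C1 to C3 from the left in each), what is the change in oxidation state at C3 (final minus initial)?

0

Before: C3 has 1 bond to C, 3 bonds to O → oxidation state +3.
After: C3 has 1 bond to C, 2 bonds to O, 1 bond to N → oxidation state +3.
Δ = +3 − (+3) = 0, so no net redox change at C3.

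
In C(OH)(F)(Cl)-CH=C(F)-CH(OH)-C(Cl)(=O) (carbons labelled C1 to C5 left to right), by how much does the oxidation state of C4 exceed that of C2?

+1

C4: 2C, 1H, 1O → 0 − 1 + 1 = 0
C2: 3C, 1H → 0 − 1 = -1
Difference: 0 − (-1) = +1.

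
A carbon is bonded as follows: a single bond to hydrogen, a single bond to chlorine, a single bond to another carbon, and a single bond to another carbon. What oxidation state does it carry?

0

Bonds to more-electronegative neighbours contribute +1 each, bonds to H or metals contribute −1 each, and C–C bonds contribute 0.
The carbon has one bond to C (0), one bond to C (0), one bond to H (-1), one bond to Cl (+1).
Oxidation state = 0 + 0 − 1 + 1 = 0.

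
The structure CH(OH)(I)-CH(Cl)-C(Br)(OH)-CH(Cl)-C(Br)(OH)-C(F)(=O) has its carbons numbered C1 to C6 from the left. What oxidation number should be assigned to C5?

Each bond to a more electronegative atom (O, N, halogen) counts +1, each bond to a less electronegative atom (H, metal, B, Si) counts −1, and each C–C bond counts 0.
C5 has one bond to C (0), one bond to C (0), one bond to Br (+1), one bond to O (+1).
Oxidation state = 0 + 0 + 1 + 1 = +2.

+2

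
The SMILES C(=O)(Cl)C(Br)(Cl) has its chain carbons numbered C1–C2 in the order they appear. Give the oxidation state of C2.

Bonds to more-electronegative neighbours contribute +1 each, bonds to H or metals contribute −1 each, and C–C bonds contribute 0.
C2 has one bond to C (0), one bond to Br (+1), one bond to Cl (+1), one bond to H (-1).
Oxidation state = 0 + 1 + 1 − 1 = +1.

+1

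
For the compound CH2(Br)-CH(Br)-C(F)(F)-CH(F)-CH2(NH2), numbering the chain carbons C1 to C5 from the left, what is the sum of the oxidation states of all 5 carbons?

0

Bonds to more-electronegative neighbours contribute +1 each, bonds to H or metals contribute −1 each, and C–C bonds contribute 0. Tallying each carbon:
C1: 1C, 2H, 1Br → 0 − 2 + 1 = -1
C2: 2C, 1H, 1Br → 0 − 1 + 1 = 0
C3: 2C, 2F → 0 + 2 = +2
C4: 2C, 1H, 1F → 0 − 1 + 1 = 0
C5: 1C, 2H, 1N → 0 − 2 + 1 = -1
Sum = -1 + 0 + 2 + 0 − 1 = 0.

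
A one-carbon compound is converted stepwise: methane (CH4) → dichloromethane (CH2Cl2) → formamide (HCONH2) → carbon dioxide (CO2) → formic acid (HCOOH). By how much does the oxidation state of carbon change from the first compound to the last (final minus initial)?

+6

Carbon oxidation states along the series — methane: -4, dichloromethane: 0, formamide: +2, carbon dioxide: +4, formic acid: +2.
Net change = +2 − (-4) = +6.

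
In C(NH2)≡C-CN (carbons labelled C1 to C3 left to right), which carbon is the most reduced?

Count +1 for every bond to an atom more electronegative than carbon and −1 for every bond to one less electronegative; C–C bonds are 0. Tallying each carbon:
C1: 3C, 1N → 0 + 1 = +1
C2: 4C → 0 = 0
C3: 1C, 3N → 0 + 3 = +3
The most reduced carbon is C2 at 0.

C2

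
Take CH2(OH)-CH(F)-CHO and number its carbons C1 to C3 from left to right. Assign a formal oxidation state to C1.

-1

Bonds to more-electronegative neighbours contribute +1 each, bonds to H or metals contribute −1 each, and C–C bonds contribute 0.
C1 has one bond to C (0), one bond to H (-1), one bond to H (-1), one bond to O (+1).
Oxidation state = 0 − 1 − 1 + 1 = -1.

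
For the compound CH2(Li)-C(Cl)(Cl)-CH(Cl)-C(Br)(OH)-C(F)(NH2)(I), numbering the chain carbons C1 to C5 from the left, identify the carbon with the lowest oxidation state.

C1

Bonds to more-electronegative neighbours contribute +1 each, bonds to H or metals contribute −1 each, and C–C bonds contribute 0. Tallying each carbon:
C1: 1C, 2H, 1Li → 0 − 2 − 1 = -3
C2: 2C, 2Cl → 0 + 2 = +2
C3: 2C, 1H, 1Cl → 0 − 1 + 1 = 0
C4: 2C, 1O, 1Br → 0 + 1 + 1 = +2
C5: 1C, 1N, 1F, 1I → 0 + 1 + 1 + 1 = +3
The most reduced carbon is C1 at -3.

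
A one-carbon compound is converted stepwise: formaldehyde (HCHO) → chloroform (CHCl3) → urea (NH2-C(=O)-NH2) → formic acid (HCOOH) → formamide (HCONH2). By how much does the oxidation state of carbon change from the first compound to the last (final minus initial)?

Carbon oxidation states along the series — formaldehyde: 0, chloroform: +2, urea: +4, formic acid: +2, formamide: +2.
Net change = +2 − (0) = +2.

+2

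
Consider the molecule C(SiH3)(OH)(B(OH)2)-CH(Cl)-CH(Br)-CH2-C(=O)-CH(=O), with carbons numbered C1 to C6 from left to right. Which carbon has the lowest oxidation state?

Tallying each carbon's bonds:
C1: 1C, 1O, 1B, 1Si → 0 + 1 − 1 − 1 = -1
C2: 2C, 1H, 1Cl → 0 − 1 + 1 = 0
C3: 2C, 1H, 1Br → 0 − 1 + 1 = 0
C4: 2C, 2H → 0 − 2 = -2
C5: 2C, 2O → 0 + 2 = +2
C6: 1C, 1H, 2O → 0 − 1 + 2 = +1
The most reduced carbon is C4 at -2.

C4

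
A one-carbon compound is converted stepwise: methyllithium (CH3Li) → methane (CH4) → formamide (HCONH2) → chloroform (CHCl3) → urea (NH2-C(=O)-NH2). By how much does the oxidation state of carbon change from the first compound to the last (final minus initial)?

+8

Carbon oxidation states along the series — methyllithium: -4, methane: -4, formamide: +2, chloroform: +2, urea: +4.
Net change = +4 − (-4) = +8.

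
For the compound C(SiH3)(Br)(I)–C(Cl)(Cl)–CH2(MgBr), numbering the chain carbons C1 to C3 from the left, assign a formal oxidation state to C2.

C2 has one bond to C (0), one bond to C (0), one bond to Cl (+1), one bond to Cl (+1).
Oxidation state = 0 + 0 + 1 + 1 = +2.

+2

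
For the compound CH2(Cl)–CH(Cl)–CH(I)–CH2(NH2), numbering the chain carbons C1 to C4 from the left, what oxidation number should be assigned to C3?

C3 has one bond to C (0), one bond to C (0), one bond to I (+1), one bond to H (-1).
Oxidation state = 0 + 0 + 1 − 1 = 0.

0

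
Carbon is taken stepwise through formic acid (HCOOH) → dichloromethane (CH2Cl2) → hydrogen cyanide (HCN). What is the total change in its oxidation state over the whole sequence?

Carbon oxidation states along the series — formic acid: +2, dichloromethane: 0, hydrogen cyanide: +2.
Net change = +2 − (+2) = 0.

0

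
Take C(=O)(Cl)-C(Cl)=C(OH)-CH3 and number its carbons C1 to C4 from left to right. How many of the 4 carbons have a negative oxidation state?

Assign +1 per bond to O/N/halogen, −1 per bond to H or an electropositive element, and 0 per bond to carbon. Tallying each carbon:
C1: 1C, 2O, 1Cl → 0 + 2 + 1 = +3
C2: 3C, 1Cl → 0 + 1 = +1
C3: 3C, 1O → 0 + 1 = +1
C4: 1C, 3H → 0 − 3 = -3
1 carbon (C4) meets the condition.

1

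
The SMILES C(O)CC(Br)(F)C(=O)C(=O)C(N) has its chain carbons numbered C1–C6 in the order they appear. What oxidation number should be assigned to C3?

+2

Bonds to more-electronegative neighbours contribute +1 each, bonds to H or metals contribute −1 each, and C–C bonds contribute 0.
C3 has one bond to C (0), one bond to C (0), one bond to Br (+1), one bond to F (+1).
Oxidation state = 0 + 0 + 1 + 1 = +2.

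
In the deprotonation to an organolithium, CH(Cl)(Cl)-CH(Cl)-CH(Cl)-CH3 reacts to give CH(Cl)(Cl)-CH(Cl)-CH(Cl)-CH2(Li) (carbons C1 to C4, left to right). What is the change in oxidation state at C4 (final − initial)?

0

Before: C4 has 1 bond to C, 3 bonds to H → oxidation state -3.
After: C4 has 1 bond to C, 2 bonds to H, 1 bond to Li → oxidation state -3.
Δ = -3 − (-3) = 0, so no net redox change at C4.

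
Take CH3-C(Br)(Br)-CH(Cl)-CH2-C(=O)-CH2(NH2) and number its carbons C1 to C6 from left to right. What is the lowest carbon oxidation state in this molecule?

-3

Assign +1 per bond to O/N/halogen, −1 per bond to H or an electropositive element, and 0 per bond to carbon. Tallying each carbon:
C1: 1C, 3H → 0 − 3 = -3
C2: 2C, 2Br → 0 + 2 = +2
C3: 2C, 1H, 1Cl → 0 − 1 + 1 = 0
C4: 2C, 2H → 0 − 2 = -2
C5: 2C, 2O → 0 + 2 = +2
C6: 1C, 2H, 1N → 0 − 2 + 1 = -1
The lowest value is -3.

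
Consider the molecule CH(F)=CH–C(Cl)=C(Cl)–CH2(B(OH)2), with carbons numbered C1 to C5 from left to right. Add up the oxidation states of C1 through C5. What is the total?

Count +1 for every bond to an atom more electronegative than carbon and −1 for every bond to one less electronegative; C–C bonds are 0. Tallying each carbon:
C1: 2C, 1H, 1F → 0 − 1 + 1 = 0
C2: 3C, 1H → 0 − 1 = -1
C3: 3C, 1Cl → 0 + 1 = +1
C4: 3C, 1Cl → 0 + 1 = +1
C5: 1C, 2H, 1B → 0 − 2 − 1 = -3
Sum = 0 − 1 + 1 + 1 − 3 = -2.

-2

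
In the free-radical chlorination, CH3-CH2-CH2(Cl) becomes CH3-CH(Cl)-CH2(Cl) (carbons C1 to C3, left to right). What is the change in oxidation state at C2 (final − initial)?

+2

Before: C2 has 2 bonds to C, 2 bonds to H → oxidation state -2.
After: C2 has 2 bonds to C, 1 bond to H, 1 bond to Cl → oxidation state 0.
Δ = 0 − (-2) = +2, so this is an oxidation at C2.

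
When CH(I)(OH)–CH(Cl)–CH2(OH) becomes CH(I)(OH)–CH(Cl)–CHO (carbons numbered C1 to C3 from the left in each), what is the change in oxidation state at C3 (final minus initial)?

+2

Before: C3 has 1 bond to C, 2 bonds to H, 1 bond to O → oxidation state -1.
After: C3 has 1 bond to C, 1 bond to H, 2 bonds to O → oxidation state +1.
Δ = +1 − (-1) = +2, so this is an oxidation at C3.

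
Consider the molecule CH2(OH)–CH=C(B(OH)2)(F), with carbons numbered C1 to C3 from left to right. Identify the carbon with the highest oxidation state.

Bonds to more-electronegative neighbours contribute +1 each, bonds to H or metals contribute −1 each, and C–C bonds contribute 0. Tallying each carbon:
C1: 1C, 2H, 1O → 0 − 2 + 1 = -1
C2: 3C, 1H → 0 − 1 = -1
C3: 2C, 1F, 1B → 0 + 1 − 1 = 0
The most oxidised carbon is C3 at 0.

C3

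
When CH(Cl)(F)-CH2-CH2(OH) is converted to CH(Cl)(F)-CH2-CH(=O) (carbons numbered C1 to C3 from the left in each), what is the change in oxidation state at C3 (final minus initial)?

Before: C3 has 1 bond to C, 2 bonds to H, 1 bond to O → oxidation state -1.
After: C3 has 1 bond to C, 1 bond to H, 2 bonds to O → oxidation state +1.
Δ = +1 − (-1) = +2, so this is an oxidation at C3.

+2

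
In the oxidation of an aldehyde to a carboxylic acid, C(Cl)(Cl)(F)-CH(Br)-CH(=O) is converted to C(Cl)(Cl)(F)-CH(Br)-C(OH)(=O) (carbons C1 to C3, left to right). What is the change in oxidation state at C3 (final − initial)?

Before: C3 has 1 bond to C, 1 bond to H, 2 bonds to O → oxidation state +1.
After: C3 has 1 bond to C, 3 bonds to O → oxidation state +3.
Δ = +3 − (+1) = +2, so this is an oxidation at C3.

+2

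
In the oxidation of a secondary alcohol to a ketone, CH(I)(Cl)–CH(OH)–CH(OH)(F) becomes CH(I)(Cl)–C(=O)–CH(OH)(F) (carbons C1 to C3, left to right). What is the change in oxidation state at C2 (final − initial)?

Before: C2 has 2 bonds to C, 1 bond to H, 1 bond to O → oxidation state 0.
After: C2 has 2 bonds to C, 2 bonds to O → oxidation state +2.
Δ = +2 − (0) = +2, so this is an oxidation at C2.

+2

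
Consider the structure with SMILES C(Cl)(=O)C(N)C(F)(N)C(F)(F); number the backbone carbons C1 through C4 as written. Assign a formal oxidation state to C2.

0

Each bond to a more electronegative atom (O, N, halogen) counts +1, each bond to a less electronegative atom (H, metal, B, Si) counts −1, and each C–C bond counts 0.
C2 has one bond to C (0), one bond to C (0), one bond to H (-1), one bond to N (+1).
Oxidation state = 0 + 0 − 1 + 1 = 0.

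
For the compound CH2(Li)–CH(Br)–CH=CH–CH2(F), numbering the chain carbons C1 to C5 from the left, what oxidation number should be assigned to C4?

C4 has a double bond to C (2×0 = 0), one bond to C (0), one bond to H (-1).
Oxidation state = 0 + 0 − 1 = -1.

-1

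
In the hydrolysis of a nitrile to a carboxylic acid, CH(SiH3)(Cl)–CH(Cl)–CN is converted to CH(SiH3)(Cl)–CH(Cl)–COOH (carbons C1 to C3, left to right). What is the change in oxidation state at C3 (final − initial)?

Before: C3 has 1 bond to C, 3 bonds to N → oxidation state +3.
After: C3 has 1 bond to C, 3 bonds to O → oxidation state +3.
Δ = +3 − (+3) = 0, so no net redox change at C3.

0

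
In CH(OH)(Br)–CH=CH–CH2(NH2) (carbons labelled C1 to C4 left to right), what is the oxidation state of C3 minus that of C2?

C3: 3C, 1H → 0 − 1 = -1
C2: 3C, 1H → 0 − 1 = -1
Difference: -1 − (-1) = 0.

0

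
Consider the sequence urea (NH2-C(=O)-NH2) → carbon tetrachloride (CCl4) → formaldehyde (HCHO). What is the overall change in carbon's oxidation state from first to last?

Carbon oxidation states along the series — urea: +4, carbon tetrachloride: +4, formaldehyde: 0.
Net change = 0 − (+4) = -4.

-4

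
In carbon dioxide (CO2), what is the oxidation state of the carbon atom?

Bonds to more-electronegative neighbours contribute +1 each, bonds to H or metals contribute −1 each, and C–C bonds contribute 0.
The carbon has a double bond to O (2×+1 = +2), a double bond to O (2×+1 = +2).
Oxidation state = +2 + 2 = +4.

+4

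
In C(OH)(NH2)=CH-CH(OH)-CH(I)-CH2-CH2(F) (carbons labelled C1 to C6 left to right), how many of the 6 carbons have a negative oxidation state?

Tallying each carbon's bonds:
C1: 2C, 1O, 1N → 0 + 1 + 1 = +2
C2: 3C, 1H → 0 − 1 = -1
C3: 2C, 1H, 1O → 0 − 1 + 1 = 0
C4: 2C, 1H, 1I → 0 − 1 + 1 = 0
C5: 2C, 2H → 0 − 2 = -2
C6: 1C, 2H, 1F → 0 − 2 + 1 = -1
3 carbons (C2, C5, C6) meet the condition.

3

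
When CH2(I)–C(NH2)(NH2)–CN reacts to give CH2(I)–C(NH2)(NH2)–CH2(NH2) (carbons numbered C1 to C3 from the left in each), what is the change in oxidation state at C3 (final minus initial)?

-4

Before: C3 has 1 bond to C, 3 bonds to N → oxidation state +3.
After: C3 has 1 bond to C, 2 bonds to H, 1 bond to N → oxidation state -1.
Δ = -1 − (+3) = -4, so this is a reduction at C3.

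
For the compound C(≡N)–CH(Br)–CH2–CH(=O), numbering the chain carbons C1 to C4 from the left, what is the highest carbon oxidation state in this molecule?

+3

Tallying each carbon's bonds:
C1: 1C, 3N → 0 + 3 = +3
C2: 2C, 1H, 1Br → 0 − 1 + 1 = 0
C3: 2C, 2H → 0 − 2 = -2
C4: 1C, 1H, 2O → 0 − 1 + 2 = +1
The highest value is +3.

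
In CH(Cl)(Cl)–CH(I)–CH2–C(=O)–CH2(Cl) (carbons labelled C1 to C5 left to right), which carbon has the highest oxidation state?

Count +1 for every bond to an atom more electronegative than carbon and −1 for every bond to one less electronegative; C–C bonds are 0. Tallying each carbon:
C1: 1C, 1H, 2Cl → 0 − 1 + 2 = +1
C2: 2C, 1H, 1I → 0 − 1 + 1 = 0
C3: 2C, 2H → 0 − 2 = -2
C4: 2C, 2O → 0 + 2 = +2
C5: 1C, 2H, 1Cl → 0 − 2 + 1 = -1
The most oxidised carbon is C4 at +2.

C4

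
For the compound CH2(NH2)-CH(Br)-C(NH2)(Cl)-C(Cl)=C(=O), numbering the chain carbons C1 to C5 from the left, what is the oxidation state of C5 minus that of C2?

+2

C5: 2C, 2O → 0 + 2 = +2
C2: 2C, 1H, 1Br → 0 − 1 + 1 = 0
Difference: +2 − (0) = +2.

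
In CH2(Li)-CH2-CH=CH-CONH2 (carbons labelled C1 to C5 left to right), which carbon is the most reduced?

Assign +1 per bond to O/N/halogen, −1 per bond to H or an electropositive element, and 0 per bond to carbon. Tallying each carbon:
C1: 1C, 2H, 1Li → 0 − 2 − 1 = -3
C2: 2C, 2H → 0 − 2 = -2
C3: 3C, 1H → 0 − 1 = -1
C4: 3C, 1H → 0 − 1 = -1
C5: 1C, 2O, 1N → 0 + 2 + 1 = +3
The most reduced carbon is C1 at -3.

C1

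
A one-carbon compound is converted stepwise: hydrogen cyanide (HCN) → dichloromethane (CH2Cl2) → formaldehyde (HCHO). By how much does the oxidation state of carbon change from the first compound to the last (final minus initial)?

-2

Carbon oxidation states along the series — hydrogen cyanide: +2, dichloromethane: 0, formaldehyde: 0.
Net change = 0 − (+2) = -2.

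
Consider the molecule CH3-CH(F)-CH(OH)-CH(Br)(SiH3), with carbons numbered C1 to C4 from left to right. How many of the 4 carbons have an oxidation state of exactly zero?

Each bond to a more electronegative atom (O, N, halogen) counts +1, each bond to a less electronegative atom (H, metal, B, Si) counts −1, and each C–C bond counts 0. Tallying each carbon:
C1: 1C, 3H → 0 − 3 = -3
C2: 2C, 1H, 1F → 0 − 1 + 1 = 0
C3: 2C, 1H, 1O → 0 − 1 + 1 = 0
C4: 1C, 1H, 1Br, 1Si → 0 − 1 + 1 − 1 = -1
2 carbons (C2, C3) meet the condition.

2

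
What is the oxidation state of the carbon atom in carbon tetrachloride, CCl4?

Bonds to more-electronegative neighbours contribute +1 each, bonds to H or metals contribute −1 each, and C–C bonds contribute 0.
The carbon has one bond to Cl (+1), one bond to Cl (+1), one bond to Cl (+1), one bond to Cl (+1).
Oxidation state = +1 + 1 + 1 + 1 = +4.

+4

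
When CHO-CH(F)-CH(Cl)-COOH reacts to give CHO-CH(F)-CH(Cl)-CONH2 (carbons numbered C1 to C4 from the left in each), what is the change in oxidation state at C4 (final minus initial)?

Before: C4 has 1 bond to C, 3 bonds to O → oxidation state +3.
After: C4 has 1 bond to C, 2 bonds to O, 1 bond to N → oxidation state +3.
Δ = +3 − (+3) = 0, so no net redox change at C4.

0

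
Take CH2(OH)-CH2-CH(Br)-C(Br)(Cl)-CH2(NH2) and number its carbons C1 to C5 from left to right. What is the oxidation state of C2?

-2

Each bond to a more electronegative atom (O, N, halogen) counts +1, each bond to a less electronegative atom (H, metal, B, Si) counts −1, and each C–C bond counts 0.
C2 has one bond to C (0), one bond to C (0), one bond to H (-1), one bond to H (-1).
Oxidation state = 0 + 0 − 1 − 1 = -2.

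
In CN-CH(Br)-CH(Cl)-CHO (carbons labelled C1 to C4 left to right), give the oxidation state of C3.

C3 has one bond to C (0), one bond to C (0), one bond to H (-1), one bond to Cl (+1).
Oxidation state = 0 + 0 − 1 + 1 = 0.

0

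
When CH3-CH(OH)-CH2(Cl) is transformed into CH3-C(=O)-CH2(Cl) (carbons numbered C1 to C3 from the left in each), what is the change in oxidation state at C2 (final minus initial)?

Before: C2 has 2 bonds to C, 1 bond to H, 1 bond to O → oxidation state 0.
After: C2 has 2 bonds to C, 2 bonds to O → oxidation state +2.
Δ = +2 − (0) = +2, so this is an oxidation at C2.

+2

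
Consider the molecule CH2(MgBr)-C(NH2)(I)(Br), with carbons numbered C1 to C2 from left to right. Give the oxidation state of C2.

Count +1 for every bond to an atom more electronegative than carbon and −1 for every bond to one less electronegative; C–C bonds are 0.
C2 has one bond to C (0), one bond to N (+1), one bond to I (+1), one bond to Br (+1).
Oxidation state = 0 + 1 + 1 + 1 = +3.

+3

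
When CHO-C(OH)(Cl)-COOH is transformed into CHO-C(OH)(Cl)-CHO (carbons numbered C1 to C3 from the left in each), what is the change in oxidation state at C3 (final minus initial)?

-2

Before: C3 has 1 bond to C, 3 bonds to O → oxidation state +3.
After: C3 has 1 bond to C, 1 bond to H, 2 bonds to O → oxidation state +1.
Δ = +1 − (+3) = -2, so this is a reduction at C3.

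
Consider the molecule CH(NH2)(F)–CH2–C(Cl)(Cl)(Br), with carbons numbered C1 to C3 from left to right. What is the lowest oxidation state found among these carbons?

-2

Tallying each carbon's bonds:
C1: 1C, 1H, 1N, 1F → 0 − 1 + 1 + 1 = +1
C2: 2C, 2H → 0 − 2 = -2
C3: 1C, 2Cl, 1Br → 0 + 2 + 1 = +3
The lowest value is -2.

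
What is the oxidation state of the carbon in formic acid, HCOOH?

+2

Assign +1 per bond to O/N/halogen, −1 per bond to H or an electropositive element, and 0 per bond to carbon.
The carbon has one bond to H (-1), a double bond to O (2×+1 = +2), one bond to O (+1).
Oxidation state = -1 + 2 + 1 = +2.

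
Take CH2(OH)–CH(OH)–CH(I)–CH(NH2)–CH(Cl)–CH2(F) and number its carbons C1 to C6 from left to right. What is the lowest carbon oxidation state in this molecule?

Bonds to more-electronegative neighbours contribute +1 each, bonds to H or metals contribute −1 each, and C–C bonds contribute 0. Tallying each carbon:
C1: 1C, 2H, 1O → 0 − 2 + 1 = -1
C2: 2C, 1H, 1O → 0 − 1 + 1 = 0
C3: 2C, 1H, 1I → 0 − 1 + 1 = 0
C4: 2C, 1H, 1N → 0 − 1 + 1 = 0
C5: 2C, 1H, 1Cl → 0 − 1 + 1 = 0
C6: 1C, 2H, 1F → 0 − 2 + 1 = -1
The lowest value is -1.

-1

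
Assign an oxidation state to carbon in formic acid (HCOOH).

The carbon has one bond to H (-1), a double bond to O (2×+1 = +2), one bond to O (+1).
Oxidation state = -1 + 2 + 1 = +2.

+2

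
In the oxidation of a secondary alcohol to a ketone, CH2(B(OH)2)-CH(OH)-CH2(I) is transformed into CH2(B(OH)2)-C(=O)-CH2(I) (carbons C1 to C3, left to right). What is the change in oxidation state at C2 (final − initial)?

+2

Before: C2 has 2 bonds to C, 1 bond to H, 1 bond to O → oxidation state 0.
After: C2 has 2 bonds to C, 2 bonds to O → oxidation state +2.
Δ = +2 − (0) = +2, so this is an oxidation at C2.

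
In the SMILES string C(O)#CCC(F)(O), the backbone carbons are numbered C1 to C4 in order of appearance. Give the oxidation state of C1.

C1 has a triple bond to C (3×0 = 0), one bond to O (+1).
Oxidation state = 0 + 1 = +1.

+1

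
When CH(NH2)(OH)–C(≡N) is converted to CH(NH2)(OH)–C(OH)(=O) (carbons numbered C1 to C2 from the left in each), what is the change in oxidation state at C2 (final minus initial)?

0

Before: C2 has 1 bond to C, 3 bonds to N → oxidation state +3.
After: C2 has 1 bond to C, 3 bonds to O → oxidation state +3.
Δ = +3 − (+3) = 0, so no net redox change at C2.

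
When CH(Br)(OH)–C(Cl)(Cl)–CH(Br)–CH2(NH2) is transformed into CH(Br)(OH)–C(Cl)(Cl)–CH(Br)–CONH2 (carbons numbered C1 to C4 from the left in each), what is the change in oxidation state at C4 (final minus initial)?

+4

Before: C4 has 1 bond to C, 2 bonds to H, 1 bond to N → oxidation state -1.
After: C4 has 1 bond to C, 2 bonds to O, 1 bond to N → oxidation state +3.
Δ = +3 − (-1) = +4, so this is an oxidation at C4.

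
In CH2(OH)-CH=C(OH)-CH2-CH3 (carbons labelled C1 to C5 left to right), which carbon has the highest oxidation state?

Count +1 for every bond to an atom more electronegative than carbon and −1 for every bond to one less electronegative; C–C bonds are 0. Tallying each carbon:
C1: 1C, 2H, 1O → 0 − 2 + 1 = -1
C2: 3C, 1H → 0 − 1 = -1
C3: 3C, 1O → 0 + 1 = +1
C4: 2C, 2H → 0 − 2 = -2
C5: 1C, 3H → 0 − 3 = -3
The most oxidised carbon is C3 at +1.

C3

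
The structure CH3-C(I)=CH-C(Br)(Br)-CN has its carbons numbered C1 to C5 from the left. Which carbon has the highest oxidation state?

Bonds to more-electronegative neighbours contribute +1 each, bonds to H or metals contribute −1 each, and C–C bonds contribute 0. Tallying each carbon:
C1: 1C, 3H → 0 − 3 = -3
C2: 3C, 1I → 0 + 1 = +1
C3: 3C, 1H → 0 − 1 = -1
C4: 2C, 2Br → 0 + 2 = +2
C5: 1C, 3N → 0 + 3 = +3
The most oxidised carbon is C5 at +3.

C5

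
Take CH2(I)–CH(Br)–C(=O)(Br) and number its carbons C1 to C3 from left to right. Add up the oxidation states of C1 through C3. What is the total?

Assign +1 per bond to O/N/halogen, −1 per bond to H or an electropositive element, and 0 per bond to carbon. Tallying each carbon:
C1: 1C, 2H, 1I → 0 − 2 + 1 = -1
C2: 2C, 1H, 1Br → 0 − 1 + 1 = 0
C3: 1C, 2O, 1Br → 0 + 2 + 1 = +3
Sum = -1 + 0 + 3 = +2.

+2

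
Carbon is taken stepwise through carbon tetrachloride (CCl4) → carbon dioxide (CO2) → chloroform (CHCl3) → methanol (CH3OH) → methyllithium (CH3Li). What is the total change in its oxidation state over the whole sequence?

Carbon oxidation states along the series — carbon tetrachloride: +4, carbon dioxide: +4, chloroform: +2, methanol: -2, methyllithium: -4.
Net change = -4 − (+4) = -8.

-8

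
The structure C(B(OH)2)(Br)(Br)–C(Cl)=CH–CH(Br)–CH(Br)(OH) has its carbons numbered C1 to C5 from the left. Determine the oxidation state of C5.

+1

Bonds to more-electronegative neighbours contribute +1 each, bonds to H or metals contribute −1 each, and C–C bonds contribute 0.
C5 has one bond to C (0), one bond to H (-1), one bond to Br (+1), one bond to O (+1).
Oxidation state = 0 − 1 + 1 + 1 = +1.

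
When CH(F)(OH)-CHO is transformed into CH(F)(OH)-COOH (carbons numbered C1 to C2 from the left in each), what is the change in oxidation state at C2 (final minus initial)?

+2

Before: C2 has 1 bond to C, 1 bond to H, 2 bonds to O → oxidation state +1.
After: C2 has 1 bond to C, 3 bonds to O → oxidation state +3.
Δ = +3 − (+1) = +2, so this is an oxidation at C2.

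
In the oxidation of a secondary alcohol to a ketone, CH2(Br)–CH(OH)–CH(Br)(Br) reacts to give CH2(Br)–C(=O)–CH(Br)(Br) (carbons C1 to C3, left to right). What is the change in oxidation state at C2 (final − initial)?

+2

Before: C2 has 2 bonds to C, 1 bond to H, 1 bond to O → oxidation state 0.
After: C2 has 2 bonds to C, 2 bonds to O → oxidation state +2.
Δ = +2 − (0) = +2, so this is an oxidation at C2.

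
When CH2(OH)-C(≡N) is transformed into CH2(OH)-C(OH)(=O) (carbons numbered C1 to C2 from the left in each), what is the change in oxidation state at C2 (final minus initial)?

Before: C2 has 1 bond to C, 3 bonds to N → oxidation state +3.
After: C2 has 1 bond to C, 3 bonds to O → oxidation state +3.
Δ = +3 − (+3) = 0, so no net redox change at C2.

0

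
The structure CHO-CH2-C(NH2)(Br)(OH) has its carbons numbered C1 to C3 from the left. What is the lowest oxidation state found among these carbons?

-2

Tallying each carbon's bonds:
C1: 1C, 1H, 2O → 0 − 1 + 2 = +1
C2: 2C, 2H → 0 − 2 = -2
C3: 1C, 1O, 1N, 1Br → 0 + 1 + 1 + 1 = +3
The lowest value is -2.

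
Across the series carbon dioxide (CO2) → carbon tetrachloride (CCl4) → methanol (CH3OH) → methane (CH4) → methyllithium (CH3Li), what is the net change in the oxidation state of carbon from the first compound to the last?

-8

Carbon oxidation states along the series — carbon dioxide: +4, carbon tetrachloride: +4, methanol: -2, methane: -4, methyllithium: -4.
Net change = -4 − (+4) = -8.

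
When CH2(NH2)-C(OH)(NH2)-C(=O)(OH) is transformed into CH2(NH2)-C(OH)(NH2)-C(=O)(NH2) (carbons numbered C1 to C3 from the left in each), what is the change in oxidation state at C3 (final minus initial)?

Before: C3 has 1 bond to C, 3 bonds to O → oxidation state +3.
After: C3 has 1 bond to C, 2 bonds to O, 1 bond to N → oxidation state +3.
Δ = +3 − (+3) = 0, so no net redox change at C3.

0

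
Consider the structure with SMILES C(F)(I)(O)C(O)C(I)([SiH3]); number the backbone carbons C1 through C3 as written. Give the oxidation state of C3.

C3 has one bond to C (0), one bond to H (-1), one bond to I (+1), one bond to Si (-1).
Oxidation state = 0 − 1 + 1 − 1 = -1.

-1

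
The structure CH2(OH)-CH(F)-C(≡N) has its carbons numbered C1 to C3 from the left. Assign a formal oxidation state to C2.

0

Assign +1 per bond to O/N/halogen, −1 per bond to H or an electropositive element, and 0 per bond to carbon.
C2 has one bond to C (0), one bond to C (0), one bond to F (+1), one bond to H (-1).
Oxidation state = 0 + 0 + 1 − 1 = 0.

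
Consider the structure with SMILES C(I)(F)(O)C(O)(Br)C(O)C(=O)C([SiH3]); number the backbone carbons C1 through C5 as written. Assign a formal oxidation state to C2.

Each bond to a more electronegative atom (O, N, halogen) counts +1, each bond to a less electronegative atom (H, metal, B, Si) counts −1, and each C–C bond counts 0.
C2 has one bond to C (0), one bond to C (0), one bond to O (+1), one bond to Br (+1).
Oxidation state = 0 + 0 + 1 + 1 = +2.

+2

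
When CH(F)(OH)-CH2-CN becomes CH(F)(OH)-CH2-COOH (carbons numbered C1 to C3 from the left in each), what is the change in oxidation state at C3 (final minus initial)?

0

Before: C3 has 1 bond to C, 3 bonds to N → oxidation state +3.
After: C3 has 1 bond to C, 3 bonds to O → oxidation state +3.
Δ = +3 − (+3) = 0, so no net redox change at C3.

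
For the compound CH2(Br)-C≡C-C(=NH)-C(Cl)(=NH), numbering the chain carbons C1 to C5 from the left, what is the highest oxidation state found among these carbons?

Tallying each carbon's bonds:
C1: 1C, 2H, 1Br → 0 − 2 + 1 = -1
C2: 4C → 0 = 0
C3: 4C → 0 = 0
C4: 2C, 2N → 0 + 2 = +2
C5: 1C, 2N, 1Cl → 0 + 2 + 1 = +3
The highest value is +3.

+3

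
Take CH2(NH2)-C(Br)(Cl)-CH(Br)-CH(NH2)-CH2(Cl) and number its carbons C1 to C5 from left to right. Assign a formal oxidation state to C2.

+2

C2 has one bond to C (0), one bond to C (0), one bond to Br (+1), one bond to Cl (+1).
Oxidation state = 0 + 0 + 1 + 1 = +2.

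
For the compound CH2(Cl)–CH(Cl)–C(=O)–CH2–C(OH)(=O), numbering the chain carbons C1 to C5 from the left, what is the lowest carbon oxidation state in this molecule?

Each bond to a more electronegative atom (O, N, halogen) counts +1, each bond to a less electronegative atom (H, metal, B, Si) counts −1, and each C–C bond counts 0. Tallying each carbon:
C1: 1C, 2H, 1Cl → 0 − 2 + 1 = -1
C2: 2C, 1H, 1Cl → 0 − 1 + 1 = 0
C3: 2C, 2O → 0 + 2 = +2
C4: 2C, 2H → 0 − 2 = -2
C5: 1C, 3O → 0 + 3 = +3
The lowest value is -2.

-2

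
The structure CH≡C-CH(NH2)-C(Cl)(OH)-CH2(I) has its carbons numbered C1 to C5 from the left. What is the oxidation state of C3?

Count +1 for every bond to an atom more electronegative than carbon and −1 for every bond to one less electronegative; C–C bonds are 0.
C3 has one bond to C (0), one bond to C (0), one bond to H (-1), one bond to N (+1).
Oxidation state = 0 + 0 − 1 + 1 = 0.

0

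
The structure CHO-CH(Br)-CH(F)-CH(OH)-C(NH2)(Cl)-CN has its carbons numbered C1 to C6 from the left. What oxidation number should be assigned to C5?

C5 has one bond to C (0), one bond to C (0), one bond to N (+1), one bond to Cl (+1).
Oxidation state = 0 + 0 + 1 + 1 = +2.

+2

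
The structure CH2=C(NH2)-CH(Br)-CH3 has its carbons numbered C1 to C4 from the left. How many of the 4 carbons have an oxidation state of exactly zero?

1

Assign +1 per bond to O/N/halogen, −1 per bond to H or an electropositive element, and 0 per bond to carbon. Tallying each carbon:
C1: 2C, 2H → 0 − 2 = -2
C2: 3C, 1N → 0 + 1 = +1
C3: 2C, 1H, 1Br → 0 − 1 + 1 = 0
C4: 1C, 3H → 0 − 3 = -3
1 carbon (C3) meets the condition.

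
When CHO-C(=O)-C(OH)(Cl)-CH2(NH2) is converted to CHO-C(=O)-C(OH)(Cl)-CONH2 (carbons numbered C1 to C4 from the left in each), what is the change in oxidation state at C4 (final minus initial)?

Before: C4 has 1 bond to C, 2 bonds to H, 1 bond to N → oxidation state -1.
After: C4 has 1 bond to C, 2 bonds to O, 1 bond to N → oxidation state +3.
Δ = +3 − (-1) = +4, so this is an oxidation at C4.

+4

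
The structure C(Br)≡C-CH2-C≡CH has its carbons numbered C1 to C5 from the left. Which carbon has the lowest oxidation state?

Assign +1 per bond to O/N/halogen, −1 per bond to H or an electropositive element, and 0 per bond to carbon. Tallying each carbon:
C1: 3C, 1Br → 0 + 1 = +1
C2: 4C → 0 = 0
C3: 2C, 2H → 0 − 2 = -2
C4: 4C → 0 = 0
C5: 3C, 1H → 0 − 1 = -1
The most reduced carbon is C3 at -2.

C3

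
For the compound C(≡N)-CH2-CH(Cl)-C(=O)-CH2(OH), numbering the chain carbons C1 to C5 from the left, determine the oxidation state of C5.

C5 has one bond to C (0), one bond to H (-1), one bond to O (+1), one bond to H (-1).
Oxidation state = 0 − 1 + 1 − 1 = -1.

-1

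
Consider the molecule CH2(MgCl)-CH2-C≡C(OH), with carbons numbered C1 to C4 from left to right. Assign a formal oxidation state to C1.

Count +1 for every bond to an atom more electronegative than carbon and −1 for every bond to one less electronegative; C–C bonds are 0.
C1 has one bond to C (0), one bond to Mg (-1), one bond to H (-1), one bond to H (-1).
Oxidation state = 0 − 1 − 1 − 1 = -3.

-3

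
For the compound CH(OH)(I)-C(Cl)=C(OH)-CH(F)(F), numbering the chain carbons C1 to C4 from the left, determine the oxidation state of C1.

+1

Count +1 for every bond to an atom more electronegative than carbon and −1 for every bond to one less electronegative; C–C bonds are 0.
C1 has one bond to C (0), one bond to O (+1), one bond to H (-1), one bond to I (+1).
Oxidation state = 0 + 1 − 1 + 1 = +1.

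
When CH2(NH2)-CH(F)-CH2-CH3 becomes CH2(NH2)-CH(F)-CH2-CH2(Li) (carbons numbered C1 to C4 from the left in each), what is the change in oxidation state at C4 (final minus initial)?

Before: C4 has 1 bond to C, 3 bonds to H → oxidation state -3.
After: C4 has 1 bond to C, 2 bonds to H, 1 bond to Li → oxidation state -3.
Δ = -3 − (-3) = 0, so no net redox change at C4.

0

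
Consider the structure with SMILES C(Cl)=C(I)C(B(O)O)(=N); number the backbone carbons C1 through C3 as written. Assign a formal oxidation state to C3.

+1

Bonds to more-electronegative neighbours contribute +1 each, bonds to H or metals contribute −1 each, and C–C bonds contribute 0.
C3 has one bond to C (0), one bond to B (-1), a double bond to N (2×+1 = +2).
Oxidation state = 0 − 1 + 2 = +1.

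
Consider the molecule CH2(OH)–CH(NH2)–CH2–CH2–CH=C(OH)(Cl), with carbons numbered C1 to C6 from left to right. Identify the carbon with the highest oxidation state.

Assign +1 per bond to O/N/halogen, −1 per bond to H or an electropositive element, and 0 per bond to carbon. Tallying each carbon:
C1: 1C, 2H, 1O → 0 − 2 + 1 = -1
C2: 2C, 1H, 1N → 0 − 1 + 1 = 0
C3: 2C, 2H → 0 − 2 = -2
C4: 2C, 2H → 0 − 2 = -2
C5: 3C, 1H → 0 − 1 = -1
C6: 2C, 1O, 1Cl → 0 + 1 + 1 = +2
The most oxidised carbon is C6 at +2.

C6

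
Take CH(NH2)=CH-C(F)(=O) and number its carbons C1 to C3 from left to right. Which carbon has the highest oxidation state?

C3

Tallying each carbon's bonds:
C1: 2C, 1H, 1N → 0 − 1 + 1 = 0
C2: 3C, 1H → 0 − 1 = -1
C3: 1C, 2O, 1F → 0 + 2 + 1 = +3
The most oxidised carbon is C3 at +3.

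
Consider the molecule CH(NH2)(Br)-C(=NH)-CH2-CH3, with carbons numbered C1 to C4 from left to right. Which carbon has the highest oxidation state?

C2

Assign +1 per bond to O/N/halogen, −1 per bond to H or an electropositive element, and 0 per bond to carbon. Tallying each carbon:
C1: 1C, 1H, 1N, 1Br → 0 − 1 + 1 + 1 = +1
C2: 2C, 2N → 0 + 2 = +2
C3: 2C, 2H → 0 − 2 = -2
C4: 1C, 3H → 0 − 3 = -3
The most oxidised carbon is C2 at +2.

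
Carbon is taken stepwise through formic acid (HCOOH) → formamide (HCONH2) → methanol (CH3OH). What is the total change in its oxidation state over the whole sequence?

Carbon oxidation states along the series — formic acid: +2, formamide: +2, methanol: -2.
Net change = -2 − (+2) = -4.

-4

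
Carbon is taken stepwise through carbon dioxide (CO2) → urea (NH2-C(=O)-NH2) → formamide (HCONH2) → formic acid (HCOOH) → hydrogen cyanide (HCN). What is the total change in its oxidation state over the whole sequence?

Carbon oxidation states along the series — carbon dioxide: +4, urea: +4, formamide: +2, formic acid: +2, hydrogen cyanide: +2.
Net change = +2 − (+4) = -2.

-2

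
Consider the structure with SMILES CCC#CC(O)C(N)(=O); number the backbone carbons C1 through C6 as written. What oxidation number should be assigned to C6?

+3

Each bond to a more electronegative atom (O, N, halogen) counts +1, each bond to a less electronegative atom (H, metal, B, Si) counts −1, and each C–C bond counts 0.
C6 has one bond to C (0), one bond to N (+1), a double bond to O (2×+1 = +2).
Oxidation state = 0 + 1 + 2 = +3.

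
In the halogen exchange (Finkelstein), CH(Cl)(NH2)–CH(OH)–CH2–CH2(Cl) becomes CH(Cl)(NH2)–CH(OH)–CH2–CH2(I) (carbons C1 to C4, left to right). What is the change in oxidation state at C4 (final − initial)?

0

Before: C4 has 1 bond to C, 2 bonds to H, 1 bond to Cl → oxidation state -1.
After: C4 has 1 bond to C, 2 bonds to H, 1 bond to I → oxidation state -1.
Δ = -1 − (-1) = 0, so no net redox change at C4.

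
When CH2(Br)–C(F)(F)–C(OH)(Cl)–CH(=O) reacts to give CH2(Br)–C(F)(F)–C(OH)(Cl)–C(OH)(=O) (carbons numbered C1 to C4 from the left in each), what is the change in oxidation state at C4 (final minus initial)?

+2

Before: C4 has 1 bond to C, 1 bond to H, 2 bonds to O → oxidation state +1.
After: C4 has 1 bond to C, 3 bonds to O → oxidation state +3.
Δ = +3 − (+1) = +2, so this is an oxidation at C4.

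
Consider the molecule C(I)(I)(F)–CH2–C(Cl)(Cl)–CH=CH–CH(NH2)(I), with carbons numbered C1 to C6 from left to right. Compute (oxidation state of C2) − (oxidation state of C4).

-1

C2: 2C, 2H → 0 − 2 = -2
C4: 3C, 1H → 0 − 1 = -1
Difference: -2 − (-1) = -1.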